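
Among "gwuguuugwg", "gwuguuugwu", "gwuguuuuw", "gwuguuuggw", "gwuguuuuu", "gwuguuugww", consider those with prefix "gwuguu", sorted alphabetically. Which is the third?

Filter for "gwuguu…" and sort: "gwuguuuggw", "gwuguuugwg", "gwuguuugwu", "gwuguuugww", "gwuguuuuu", "gwuguuuuw"
Position 3: gwuguuugwu

gwuguuugwu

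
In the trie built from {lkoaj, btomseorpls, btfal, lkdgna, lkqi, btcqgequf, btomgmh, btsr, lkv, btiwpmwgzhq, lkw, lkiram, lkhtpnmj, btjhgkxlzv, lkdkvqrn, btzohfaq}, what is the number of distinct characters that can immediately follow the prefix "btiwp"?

Walk "btiwp" from the root, arriving at one node.
Distinct next characters after "btiwp": m.
That node has 1 child edge.

1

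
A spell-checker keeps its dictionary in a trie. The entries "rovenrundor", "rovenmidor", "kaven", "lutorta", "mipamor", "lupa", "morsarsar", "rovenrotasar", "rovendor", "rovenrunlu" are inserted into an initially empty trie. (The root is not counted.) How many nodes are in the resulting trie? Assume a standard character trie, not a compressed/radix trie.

56

For each word, the new-node count is its length minus the longest prefix already in the trie:
  "rovenrundor" → 11 new (r, o, v, e, n, r, u, n, d, o, r)
  "rovenmidor" → prefix "roven" already present; 5 new (m, i, d, o, r)
  "kaven" → 5 new (k, a, v, e, n)
  "lutorta" → 7 new (l, u, t, o, r, t, a)
  "mipamor" → 7 new (m, i, p, a, m, o, r)
  "lupa" → prefix "lu" already present; 2 new (p, a)
  "morsarsar" → prefix "m" already present; 8 new (o, r, s, a, r, s, a, r)
  "rovenrotasar" → prefix "rovenr" already present; 6 new (o, t, a, s, a, r)
  "rovendor" → prefix "roven" already present; 3 new (d, o, r)
  "rovenrunlu" → prefix "rovenrun" already present; 2 new (l, u)
Total nodes = 11 + 5 + 5 + 7 + 7 + 2 + 8 + 6 + 3 + 2 = 56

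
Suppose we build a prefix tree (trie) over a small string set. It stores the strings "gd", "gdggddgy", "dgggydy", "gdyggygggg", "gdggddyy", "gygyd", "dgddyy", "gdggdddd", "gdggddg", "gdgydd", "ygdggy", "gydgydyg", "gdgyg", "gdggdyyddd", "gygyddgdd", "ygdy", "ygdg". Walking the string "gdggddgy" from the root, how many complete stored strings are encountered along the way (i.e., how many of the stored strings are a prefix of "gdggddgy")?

Walk "gdggddgy" from the root; an end-of-word marker is hit whenever a stored word is a prefix of "gdggddgy".
Prefixes of the query that are stored words: "gd", "gdggddg", "gdggddgy"
Count: 3

3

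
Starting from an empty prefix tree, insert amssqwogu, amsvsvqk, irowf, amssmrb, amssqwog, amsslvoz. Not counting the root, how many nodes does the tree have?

Insert word by word; a character creates a node only if that edge doesn't already exist:
  "amssqwogu" → 9 new (a, m, s, s, q, w, o, g, u)
  "amsvsvqk" → prefix "ams" already present; 5 new (v, s, v, q, k)
  "irowf" → 5 new (i, r, o, w, f)
  "amssmrb" → prefix "amss" already present; 3 new (m, r, b)
  "amssqwog" → prefix "amssqwog" already present; 0 new (none)
  "amsslvoz" → prefix "amss" already present; 4 new (l, v, o, z)
Total nodes = 9 + 5 + 5 + 3 + 0 + 4 = 26

26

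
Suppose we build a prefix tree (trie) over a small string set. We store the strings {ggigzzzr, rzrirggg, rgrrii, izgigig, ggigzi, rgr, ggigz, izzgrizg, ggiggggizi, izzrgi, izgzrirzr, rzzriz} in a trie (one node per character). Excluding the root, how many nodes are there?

54

For each word, the new-node count is its length minus the longest prefix already in the trie:
  "ggigzzzr" → 8 new (g, g, i, g, z, z, z, r)
  "rzrirggg" → 8 new (r, z, r, i, r, g, g, g)
  "rgrrii" → prefix "r" already present; 5 new (g, r, r, i, i)
  "izgigig" → 7 new (i, z, g, i, g, i, g)
  "ggigzi" → prefix "ggigz" already present; 1 new (i)
  "rgr" → prefix "rgr" already present; 0 new (none)
  "ggigz" → prefix "ggigz" already present; 0 new (none)
  "izzgrizg" → prefix "iz" already present; 6 new (z, g, r, i, z, g)
  "ggiggggizi" → prefix "ggig" already present; 6 new (g, g, g, i, z, i)
  "izzrgi" → prefix "izz" already present; 3 new (r, g, i)
  "izgzrirzr" → prefix "izg" already present; 6 new (z, r, i, r, z, r)
  "rzzriz" → prefix "rz" already present; 4 new (z, r, i, z)
Total nodes = 8 + 8 + 5 + 7 + 1 + 0 + 0 + 6 + 6 + 3 + 6 + 4 = 54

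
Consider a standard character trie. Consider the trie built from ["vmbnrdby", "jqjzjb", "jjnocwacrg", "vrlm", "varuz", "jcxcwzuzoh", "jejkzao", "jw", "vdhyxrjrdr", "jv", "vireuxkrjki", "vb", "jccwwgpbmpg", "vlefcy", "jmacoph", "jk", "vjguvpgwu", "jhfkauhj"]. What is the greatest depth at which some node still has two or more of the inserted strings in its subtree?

2

Look for the deepest trie node that still has at least two words in its subtree.
e.g. "jccwwgpbmpg" and "jcxcwzuzoh" share the prefix "jc" of length 2; no pair shares a longer one.
Longest shared-prefix length: 2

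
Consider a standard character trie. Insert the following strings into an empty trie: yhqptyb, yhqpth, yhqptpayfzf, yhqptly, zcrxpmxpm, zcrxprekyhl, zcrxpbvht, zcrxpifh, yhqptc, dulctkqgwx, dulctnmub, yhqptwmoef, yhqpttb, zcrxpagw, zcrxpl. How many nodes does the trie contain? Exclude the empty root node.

64

Count nodes per top-level branch (shared prefixes stored once):
  'd'-branch (dulctkqgwx, dulctnmub): 14 nodes
  'y'-branch (yhqptc, yhqpth, yhqptly, yhqptpayfzf, yhqpttb, yhqptwmoef, yhqptyb): 24 nodes
  'z'-branch (zcrxpagw, zcrxpbvht, zcrxpifh, zcrxpl, zcrxpmxpm, zcrxprekyhl): 26 nodes
Sum: 64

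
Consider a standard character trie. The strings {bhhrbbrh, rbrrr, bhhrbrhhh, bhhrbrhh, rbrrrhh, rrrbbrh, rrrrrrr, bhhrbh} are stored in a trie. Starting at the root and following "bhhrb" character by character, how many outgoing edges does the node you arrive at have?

The children of the "bhhrb" node are the distinct next characters among strings starting with "bhhrb".
Distinct next characters after "bhhrb": b, h, r.
That node has 3 child edges.

3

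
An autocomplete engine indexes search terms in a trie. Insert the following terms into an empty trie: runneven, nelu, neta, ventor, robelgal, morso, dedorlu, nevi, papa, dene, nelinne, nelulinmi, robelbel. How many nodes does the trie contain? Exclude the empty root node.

Trace insertions, counting only characters that open a new branch:
  "runneven" → 8 new (r, u, n, n, e, v, e, n)
  "nelu" → 4 new (n, e, l, u)
  "neta" → prefix "ne" already present; 2 new (t, a)
  "ventor" → 6 new (v, e, n, t, o, r)
  "robelgal" → prefix "r" already present; 7 new (o, b, e, l, g, a, l)
  "morso" → 5 new (m, o, r, s, o)
  "dedorlu" → 7 new (d, e, d, o, r, l, u)
  "nevi" → prefix "ne" already present; 2 new (v, i)
  "papa" → 4 new (p, a, p, a)
  "dene" → prefix "de" already present; 2 new (n, e)
  "nelinne" → prefix "nel" already present; 4 new (i, n, n, e)
  "nelulinmi" → prefix "nelu" already present; 5 new (l, i, n, m, i)
  "robelbel" → prefix "robel" already present; 3 new (b, e, l)
Total nodes = 8 + 4 + 2 + 6 + 7 + 5 + 7 + 2 + 4 + 2 + 4 + 5 + 3 = 59

59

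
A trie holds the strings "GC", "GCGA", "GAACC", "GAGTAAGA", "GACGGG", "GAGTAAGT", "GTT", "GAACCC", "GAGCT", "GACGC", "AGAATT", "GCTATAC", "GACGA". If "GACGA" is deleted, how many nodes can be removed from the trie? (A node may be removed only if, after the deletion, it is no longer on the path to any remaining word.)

1

Walk "GACGA" from the leaf back toward the root, removing each node that no remaining word uses.
The suffix "A" (1 node) is used only by "GACGA"; the node for "GACG" still has the child "G", so pruning stops there.
Nodes removed: 1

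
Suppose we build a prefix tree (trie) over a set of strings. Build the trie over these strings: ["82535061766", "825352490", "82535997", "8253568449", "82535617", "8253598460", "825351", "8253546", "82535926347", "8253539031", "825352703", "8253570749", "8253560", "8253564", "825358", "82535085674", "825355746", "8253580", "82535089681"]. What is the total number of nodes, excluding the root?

67

Count nodes per top-level branch (shared prefixes stored once):
  '8'-branch (82535061766, 82535085674, 82535089681, 825351, 825352490, 825352703, 8253539031, 8253546, 825355746, 8253560, 82535617, 8253564, 8253568449, 8253570749, 825358, 8253580, 82535926347, 8253598460, 82535997): 67 nodes
Sum: 67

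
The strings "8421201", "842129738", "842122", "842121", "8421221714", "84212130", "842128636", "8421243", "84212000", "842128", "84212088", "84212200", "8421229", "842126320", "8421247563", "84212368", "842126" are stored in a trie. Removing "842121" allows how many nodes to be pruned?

0

A node on "842121"'s path can go only if nothing else ends at it or branches off below it.
Every node on "842121" is still needed (e.g. by "84212130"), so nothing is freed.
Nodes removed: 0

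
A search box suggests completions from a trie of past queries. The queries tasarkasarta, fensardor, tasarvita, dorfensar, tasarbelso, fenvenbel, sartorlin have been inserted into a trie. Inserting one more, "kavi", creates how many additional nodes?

4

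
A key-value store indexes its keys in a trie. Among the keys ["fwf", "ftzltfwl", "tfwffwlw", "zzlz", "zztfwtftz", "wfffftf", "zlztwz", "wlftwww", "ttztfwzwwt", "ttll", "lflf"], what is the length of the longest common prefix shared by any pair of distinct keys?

2

The deepest shared node is where two words last agree before diverging.
e.g. "ttll" and "ttztfwzwwt" share the prefix "tt" of length 2; no pair shares a longer one.
Longest shared-prefix length: 2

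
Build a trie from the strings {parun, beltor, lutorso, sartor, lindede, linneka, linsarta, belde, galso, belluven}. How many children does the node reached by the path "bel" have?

3

Follow the path "bel" to its node, then look at its outgoing edges.
Distinct next characters after "bel": d, l, t.
That node has 3 child edges.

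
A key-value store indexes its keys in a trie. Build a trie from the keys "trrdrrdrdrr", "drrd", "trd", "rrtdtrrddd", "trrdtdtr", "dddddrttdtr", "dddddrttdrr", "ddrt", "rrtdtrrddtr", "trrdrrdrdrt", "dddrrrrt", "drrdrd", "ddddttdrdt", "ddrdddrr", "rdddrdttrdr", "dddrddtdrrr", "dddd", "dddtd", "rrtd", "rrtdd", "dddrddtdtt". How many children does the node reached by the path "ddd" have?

3

Walk "ddd" from the root, arriving at one node.
Distinct next characters after "ddd": d, r, t.
That node has 3 child edges.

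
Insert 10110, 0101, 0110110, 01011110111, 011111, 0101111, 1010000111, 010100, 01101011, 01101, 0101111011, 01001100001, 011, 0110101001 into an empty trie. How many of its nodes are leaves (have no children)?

9

A leaf is a node with no children — equivalently, the end of a word that is not a proper prefix of any other stored word.
Those words: "01001100001", "010100", "01011110111", "0110101001", "01101011", "0110110", "011111", "1010000111", "10110"
Leaf count: 9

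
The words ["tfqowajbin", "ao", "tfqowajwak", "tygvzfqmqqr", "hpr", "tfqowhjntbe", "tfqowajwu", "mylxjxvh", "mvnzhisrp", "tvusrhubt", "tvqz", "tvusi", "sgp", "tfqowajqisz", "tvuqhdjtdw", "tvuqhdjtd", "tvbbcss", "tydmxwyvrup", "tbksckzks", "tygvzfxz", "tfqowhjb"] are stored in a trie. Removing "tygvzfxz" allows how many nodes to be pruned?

2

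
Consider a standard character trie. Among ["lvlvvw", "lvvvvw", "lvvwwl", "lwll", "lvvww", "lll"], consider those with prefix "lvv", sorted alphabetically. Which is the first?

Filter for "lvv…" and sort: "lvvvvw", "lvvww", "lvvwwl"
Position 1: lvvvvw

lvvvvw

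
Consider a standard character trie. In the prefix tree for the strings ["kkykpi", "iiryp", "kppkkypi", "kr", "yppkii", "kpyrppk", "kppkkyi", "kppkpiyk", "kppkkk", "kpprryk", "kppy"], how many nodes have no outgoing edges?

11

A leaf is a node with no children — equivalently, the end of a word that is not a proper prefix of any other stored word.
Those words: "iiryp", "kkykpi", "kppkkk", "kppkkyi", "kppkkypi", "kppkpiyk", "kpprryk", "kppy", "kpyrppk", "kr", "yppkii"
Leaf count: 11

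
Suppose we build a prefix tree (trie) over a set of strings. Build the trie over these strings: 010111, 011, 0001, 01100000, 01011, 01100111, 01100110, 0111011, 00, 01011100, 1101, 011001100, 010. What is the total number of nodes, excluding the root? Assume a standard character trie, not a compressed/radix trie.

Trie structure (* marks end of a word):
(root)
├─ 0
│  ├─ 0 *
│  │  └─ 0
│  │     └─ 1 *
│  └─ 1
│     ├─ 0 *
│     │  └─ 1
│     │     └─ 1 *
│     │        └─ 1 *
│     │           └─ 0
│     │              └─ 0 *
│     └─ 1 *
│        ├─ 0
│        │  └─ 0
│        │     ├─ 0
│        │     │  └─ 0
│        │     │     └─ 0 *
│        │     └─ 1
│        │        └─ 1
│        │           ├─ 0 *
│        │           │  └─ 0 *
│        │           └─ 1 *
│        └─ 1
│           └─ 0
│              └─ 1
│                 └─ 1 *
└─ 1
   └─ 1
      └─ 0
         └─ 1 *
Counting every labelled node above: 30.

30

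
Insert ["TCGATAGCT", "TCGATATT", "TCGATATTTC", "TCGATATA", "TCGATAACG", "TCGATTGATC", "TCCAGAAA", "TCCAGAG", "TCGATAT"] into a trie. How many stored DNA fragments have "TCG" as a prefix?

Walk to "TCG"; the words in its subtree are exactly those with that prefix.
Matches: "TCGATAACG", "TCGATAGCT", "TCGATAT", "TCGATATA", "TCGATATT", "TCGATATTTC", "TCGATTGATC"
Count: 7

7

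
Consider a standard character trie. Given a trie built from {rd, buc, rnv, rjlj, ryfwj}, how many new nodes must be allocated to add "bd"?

1

The longest prefix of "bd" already in the trie is "b" (length 1).
Each of the 1 remaining characters creates one node.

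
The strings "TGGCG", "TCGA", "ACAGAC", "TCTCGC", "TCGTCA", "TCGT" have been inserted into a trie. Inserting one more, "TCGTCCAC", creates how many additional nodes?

"TCGTC" is already a path in the trie; the remaining "CAC" must be added.
Each of the 3 remaining characters creates one node.

3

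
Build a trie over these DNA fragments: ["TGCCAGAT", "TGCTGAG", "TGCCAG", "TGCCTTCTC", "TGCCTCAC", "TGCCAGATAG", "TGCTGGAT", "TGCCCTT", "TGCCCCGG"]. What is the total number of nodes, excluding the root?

Count nodes per top-level branch (shared prefixes stored once):
  'T'-branch (TGCCAG, TGCCAGAT, TGCCAGATAG, TGCCCCGG, TGCCCTT, TGCCTCAC, TGCCTTCTC, TGCTGAG, TGCTGGAT): 31 nodes
Sum: 31

31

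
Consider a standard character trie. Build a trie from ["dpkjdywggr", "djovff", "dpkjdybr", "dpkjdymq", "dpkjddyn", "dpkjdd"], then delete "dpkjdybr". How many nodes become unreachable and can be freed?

A node on "dpkjdybr"'s path can go only if nothing else ends at it or branches off below it.
The suffix "br" (2 nodes) is used only by "dpkjdybr"; the node for "dpkjdy" still has the child "w", so pruning stops there.
Nodes removed: 2

2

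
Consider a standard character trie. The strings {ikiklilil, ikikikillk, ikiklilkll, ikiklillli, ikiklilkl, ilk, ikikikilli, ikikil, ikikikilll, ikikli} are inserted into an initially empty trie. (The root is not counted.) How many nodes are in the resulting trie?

Insert word by word; a character creates a node only if that edge doesn't already exist:
  "ikiklilil" → 9 new (i, k, i, k, l, i, l, i, l)
  "ikikikillk" → prefix "ikik" already present; 6 new (i, k, i, l, l, k)
  "ikiklilkll" → prefix "ikiklil" already present; 3 new (k, l, l)
  "ikiklillli" → prefix "ikiklil" already present; 3 new (l, l, i)
  "ikiklilkl" → prefix "ikiklilkl" already present; 0 new (none)
  "ilk" → prefix "i" already present; 2 new (l, k)
  "ikikikilli" → prefix "ikikikill" already present; 1 new (i)
  "ikikil" → prefix "ikiki" already present; 1 new (l)
  "ikikikilll" → prefix "ikikikill" already present; 1 new (l)
  "ikikli" → prefix "ikikli" already present; 0 new (none)
Total nodes = 9 + 6 + 3 + 3 + 0 + 2 + 1 + 1 + 1 + 0 = 26

26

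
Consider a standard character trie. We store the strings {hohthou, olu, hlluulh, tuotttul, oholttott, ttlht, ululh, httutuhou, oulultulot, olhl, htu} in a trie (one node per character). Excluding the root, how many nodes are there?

For each word, the new-node count is its length minus the longest prefix already in the trie:
  "hohthou" → 7 new (h, o, h, t, h, o, u)
  "olu" → 3 new (o, l, u)
  "hlluulh" → prefix "h" already present; 6 new (l, l, u, u, l, h)
  "tuotttul" → 8 new (t, u, o, t, t, t, u, l)
  "oholttott" → prefix "o" already present; 8 new (h, o, l, t, t, o, t, t)
  "ttlht" → prefix "t" already present; 4 new (t, l, h, t)
  "ululh" → 5 new (u, l, u, l, h)
  "httutuhou" → prefix "h" already present; 8 new (t, t, u, t, u, h, o, u)
  "oulultulot" → prefix "o" already present; 9 new (u, l, u, l, t, u, l, o, t)
  "olhl" → prefix "ol" already present; 2 new (h, l)
  "htu" → prefix "ht" already present; 1 new (u)
Total nodes = 7 + 3 + 6 + 8 + 8 + 4 + 5 + 8 + 9 + 2 + 1 = 61

61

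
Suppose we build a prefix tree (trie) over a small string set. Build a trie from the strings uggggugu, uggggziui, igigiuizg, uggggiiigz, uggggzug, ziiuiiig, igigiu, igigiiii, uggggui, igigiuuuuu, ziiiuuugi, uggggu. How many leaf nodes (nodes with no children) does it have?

Leaves are exactly the stored words that no other stored word extends.
Those words: "igigiiii", "igigiuizg", "igigiuuuuu", "uggggiiigz", "uggggugu", "uggggui", "uggggziui", "uggggzug", "ziiiuuugi", "ziiuiiig"
Leaf count: 10

10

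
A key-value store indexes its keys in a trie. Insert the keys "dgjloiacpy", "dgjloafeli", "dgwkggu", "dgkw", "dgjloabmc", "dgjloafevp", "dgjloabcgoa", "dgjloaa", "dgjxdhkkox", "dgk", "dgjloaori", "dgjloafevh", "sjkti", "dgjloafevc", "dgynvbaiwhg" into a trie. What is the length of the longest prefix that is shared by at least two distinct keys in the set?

Look for the deepest trie node that still has at least two words in its subtree.
"dgjloafevc" and "dgjloafevh" agree on "dgjloafev" (9 characters) before diverging; nothing deeper is shared.
Longest shared-prefix length: 9

9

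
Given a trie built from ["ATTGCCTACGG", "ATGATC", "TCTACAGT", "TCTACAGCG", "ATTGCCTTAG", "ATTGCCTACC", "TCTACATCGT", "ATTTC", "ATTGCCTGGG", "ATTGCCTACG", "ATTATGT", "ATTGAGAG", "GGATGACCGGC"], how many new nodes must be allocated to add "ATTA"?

0

"ATTA" is already a full path in the trie; only an end-marker is added.
No new nodes are needed: 0.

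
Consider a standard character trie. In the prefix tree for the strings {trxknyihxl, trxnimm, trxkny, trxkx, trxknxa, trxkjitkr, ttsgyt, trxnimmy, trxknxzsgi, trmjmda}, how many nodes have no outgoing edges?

Leaves are exactly the stored words that no other stored word extends.
Those words: "trmjmda", "trxkjitkr", "trxknxa", "trxknxzsgi", "trxknyihxl", "trxkx", "trxnimmy", "ttsgyt"
Leaf count: 8

8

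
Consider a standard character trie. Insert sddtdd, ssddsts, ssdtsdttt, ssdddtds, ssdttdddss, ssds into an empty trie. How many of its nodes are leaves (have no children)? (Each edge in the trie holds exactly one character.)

Leaves are exactly the stored words that no other stored word extends.
Those words: "sddtdd", "ssdddtds", "ssddsts", "ssds", "ssdtsdttt", "ssdttdddss"
Leaf count: 6

6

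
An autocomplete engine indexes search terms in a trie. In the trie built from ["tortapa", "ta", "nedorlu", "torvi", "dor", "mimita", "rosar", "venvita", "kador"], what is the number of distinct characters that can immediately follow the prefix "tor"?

2

Walk "tor" from the root, arriving at one node.
Characters that immediately follow "tor" among the stored strings: {t, v}.
That node has 2 child edges.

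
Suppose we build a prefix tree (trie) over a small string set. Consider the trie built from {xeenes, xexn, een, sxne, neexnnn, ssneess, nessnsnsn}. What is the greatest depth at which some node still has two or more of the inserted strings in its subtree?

Look for the deepest trie node that still has at least two words in its subtree.
"neexnnn" and "nessnsnsn" agree on "ne" (2 characters) before diverging; nothing deeper is shared.
Longest shared-prefix length: 2

2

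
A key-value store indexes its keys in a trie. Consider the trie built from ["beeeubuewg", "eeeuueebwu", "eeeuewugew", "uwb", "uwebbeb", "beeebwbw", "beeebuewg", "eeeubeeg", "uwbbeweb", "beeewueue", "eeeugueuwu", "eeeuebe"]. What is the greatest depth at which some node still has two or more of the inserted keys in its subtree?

Look for the deepest trie node that still has at least two words in its subtree.
"beeebuewg" and "beeebwbw" agree on "beeeb" (5 characters) before diverging; nothing deeper is shared.
Longest shared-prefix length: 5

5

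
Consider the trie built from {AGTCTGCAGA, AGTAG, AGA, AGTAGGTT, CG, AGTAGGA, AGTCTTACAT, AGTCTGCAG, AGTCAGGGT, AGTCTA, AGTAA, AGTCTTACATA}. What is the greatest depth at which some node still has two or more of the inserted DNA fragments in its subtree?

The deepest shared node is where two words last agree before diverging.
e.g. "AGTCTTACAT" and "AGTCTTACATA" share the prefix "AGTCTTACAT" of length 10; no pair shares a longer one.
Longest shared-prefix length: 10

10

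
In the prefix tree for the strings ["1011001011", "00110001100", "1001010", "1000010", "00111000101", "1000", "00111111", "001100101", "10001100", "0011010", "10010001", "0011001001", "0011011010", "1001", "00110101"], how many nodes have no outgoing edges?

A leaf is a node with no children — equivalently, the end of a word that is not a proper prefix of any other stored word.
Those words: "00110001100", "0011001001", "001100101", "00110101", "0011011010", "00111000101", "00111111", "1000010", "10001100", "10010001", "1001010", "1011001011"
Leaf count: 12

12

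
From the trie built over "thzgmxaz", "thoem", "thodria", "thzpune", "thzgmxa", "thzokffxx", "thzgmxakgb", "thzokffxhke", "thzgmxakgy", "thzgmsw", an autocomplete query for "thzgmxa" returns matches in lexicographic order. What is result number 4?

Filter for "thzgmxa…" and sort: "thzgmxa", "thzgmxakgb", "thzgmxakgy", "thzgmxaz"
Position 4: thzgmxaz

thzgmxaz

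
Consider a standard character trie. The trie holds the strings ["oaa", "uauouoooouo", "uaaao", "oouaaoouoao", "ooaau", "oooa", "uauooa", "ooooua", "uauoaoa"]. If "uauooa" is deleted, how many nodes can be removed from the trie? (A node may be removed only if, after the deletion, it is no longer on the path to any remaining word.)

2

A node on "uauooa"'s path can go only if nothing else ends at it or branches off below it.
The suffix "oa" (2 nodes) is used only by "uauooa"; the node for "uauo" still has the child "u", so pruning stops there.
Nodes removed: 2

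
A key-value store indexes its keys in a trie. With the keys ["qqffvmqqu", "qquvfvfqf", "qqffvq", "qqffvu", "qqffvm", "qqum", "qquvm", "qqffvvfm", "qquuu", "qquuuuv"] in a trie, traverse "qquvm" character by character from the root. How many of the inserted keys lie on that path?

1

Traverse "qquvm" character by character; count nodes along the way that are marked as word ends.
Prefixes of the query that are stored words: "qquvm"
Count: 1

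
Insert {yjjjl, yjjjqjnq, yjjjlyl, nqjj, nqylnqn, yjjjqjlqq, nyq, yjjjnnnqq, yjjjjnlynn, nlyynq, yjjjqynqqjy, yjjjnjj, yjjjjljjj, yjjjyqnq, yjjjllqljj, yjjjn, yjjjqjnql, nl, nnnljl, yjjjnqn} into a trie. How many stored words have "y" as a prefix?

Traverse to the node for "y", then collect every word in that subtree.
Matches: "yjjjjljjj", "yjjjjnlynn", "yjjjl", "yjjjllqljj", "yjjjlyl", "yjjjn", "yjjjnjj", "yjjjnnnqq", "yjjjnqn", "yjjjqjlqq", "yjjjqjnq", "yjjjqjnql", "yjjjqynqqjy", "yjjjyqnq"
Count: 14

14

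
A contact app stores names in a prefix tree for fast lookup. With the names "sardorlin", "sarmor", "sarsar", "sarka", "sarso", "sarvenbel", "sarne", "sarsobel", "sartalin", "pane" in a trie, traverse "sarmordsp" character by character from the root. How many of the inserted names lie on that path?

Walk "sarmordsp" from the root; an end-of-word marker is hit whenever a stored word is a prefix of "sarmordsp".
Prefixes of the query that are stored words: "sarmor"
Count: 1

1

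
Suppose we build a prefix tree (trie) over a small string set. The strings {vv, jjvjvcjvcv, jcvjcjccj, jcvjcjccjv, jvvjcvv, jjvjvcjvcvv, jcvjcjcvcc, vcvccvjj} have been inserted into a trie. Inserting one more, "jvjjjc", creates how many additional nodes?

"jv" is already a path in the trie; the remaining "jjjc" must be added.
Each of the 4 remaining characters creates one node.

4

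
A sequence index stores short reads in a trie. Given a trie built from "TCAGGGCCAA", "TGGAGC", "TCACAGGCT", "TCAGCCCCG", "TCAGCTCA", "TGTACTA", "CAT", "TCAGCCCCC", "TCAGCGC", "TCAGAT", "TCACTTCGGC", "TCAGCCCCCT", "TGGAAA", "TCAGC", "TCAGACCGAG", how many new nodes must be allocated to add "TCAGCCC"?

"TCAGCCC" is already a full path in the trie; only an end-marker is added.
No new nodes are needed: 0.

0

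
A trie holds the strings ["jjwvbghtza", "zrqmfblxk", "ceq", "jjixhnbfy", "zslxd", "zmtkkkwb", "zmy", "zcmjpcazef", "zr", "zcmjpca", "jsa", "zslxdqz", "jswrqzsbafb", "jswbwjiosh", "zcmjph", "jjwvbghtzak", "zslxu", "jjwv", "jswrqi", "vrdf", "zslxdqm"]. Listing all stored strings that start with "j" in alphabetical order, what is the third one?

Words with prefix "j", in lexicographic order: "jjixhnbfy", "jjwv", "jjwvbghtza", "jjwvbghtzak", "jsa", "jswbwjiosh", "jswrqi", "jswrqzsbafb"
Position 3: jjwvbghtza

jjwvbghtza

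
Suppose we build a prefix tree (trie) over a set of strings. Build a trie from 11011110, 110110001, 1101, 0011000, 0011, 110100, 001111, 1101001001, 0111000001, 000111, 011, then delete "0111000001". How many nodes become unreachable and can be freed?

After clearing the end-marker at "0111000001", prune upward until reaching a node still needed by another word.
The suffix "1000001" (7 nodes) is used only by "0111000001"; "011" is itself a stored word, so pruning stops there.
Nodes removed: 7

7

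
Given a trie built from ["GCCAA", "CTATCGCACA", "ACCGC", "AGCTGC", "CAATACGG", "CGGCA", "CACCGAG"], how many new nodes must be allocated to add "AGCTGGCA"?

"AGCTG" is already a path in the trie; the remaining "GCA" must be added.
So 8 − 5 = 3 new nodes.

3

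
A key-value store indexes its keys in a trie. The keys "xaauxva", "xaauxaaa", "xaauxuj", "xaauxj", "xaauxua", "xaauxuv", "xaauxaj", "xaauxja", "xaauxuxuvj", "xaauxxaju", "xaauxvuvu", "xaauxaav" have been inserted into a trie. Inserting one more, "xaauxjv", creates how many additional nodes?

1

Walking "xaauxjv" from the root, the first 6 characters ("xaauxj") follow existing edges; "v" is the first miss.
Each of the 1 remaining characters creates one node.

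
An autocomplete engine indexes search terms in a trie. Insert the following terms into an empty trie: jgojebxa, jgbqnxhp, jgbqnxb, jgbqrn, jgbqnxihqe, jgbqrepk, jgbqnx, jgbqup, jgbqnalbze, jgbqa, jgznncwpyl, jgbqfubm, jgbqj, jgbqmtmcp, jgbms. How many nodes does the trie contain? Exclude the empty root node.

52

Count nodes per top-level branch (shared prefixes stored once):
  'j'-branch (jgbms, jgbqa, jgbqfubm, jgbqj, jgbqmtmcp, jgbqnalbze, jgbqnx, jgbqnxb, jgbqnxhp, jgbqnxihqe, jgbqrepk, jgbqrn, jgbqup, jgojebxa, jgznncwpyl): 52 nodes
Sum: 52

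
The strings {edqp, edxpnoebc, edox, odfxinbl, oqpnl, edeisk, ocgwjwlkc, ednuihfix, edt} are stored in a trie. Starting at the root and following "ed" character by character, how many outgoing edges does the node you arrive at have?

The children of the "ed" node are the distinct next characters among strings starting with "ed".
Distinct next characters after "ed": e, n, o, q, t, x.
That node has 6 child edges.

6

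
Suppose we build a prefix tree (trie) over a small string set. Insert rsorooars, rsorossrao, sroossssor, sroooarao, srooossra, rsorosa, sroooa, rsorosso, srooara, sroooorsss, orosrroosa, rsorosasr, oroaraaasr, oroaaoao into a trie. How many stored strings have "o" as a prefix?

3

Traverse to the node for "o", then collect every word in that subtree.
Words under "o": oroaaoao, oroaraaasr, orosrroosa
Count: 3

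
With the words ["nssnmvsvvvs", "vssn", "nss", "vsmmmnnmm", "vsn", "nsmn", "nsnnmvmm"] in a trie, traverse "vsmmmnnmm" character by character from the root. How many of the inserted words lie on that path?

Walk "vsmmmnnmm" from the root; an end-of-word marker is hit whenever a stored word is a prefix of "vsmmmnnmm".
Prefixes of the query that are stored words: "vsmmmnnmm"
Count: 1

1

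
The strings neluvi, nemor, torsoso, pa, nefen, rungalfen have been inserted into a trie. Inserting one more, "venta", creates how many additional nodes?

5

Nothing in the trie begins with "v"; the whole of "venta" is new.
5 − 0 = 5 new nodes.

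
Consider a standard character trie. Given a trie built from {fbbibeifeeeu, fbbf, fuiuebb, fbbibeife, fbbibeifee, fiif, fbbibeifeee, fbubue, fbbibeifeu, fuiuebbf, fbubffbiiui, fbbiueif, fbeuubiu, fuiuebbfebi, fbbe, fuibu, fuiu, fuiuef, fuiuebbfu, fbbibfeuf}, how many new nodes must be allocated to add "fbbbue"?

The longest prefix of "fbbbue" already in the trie is "fbb" (length 3).
Each of the 3 remaining characters creates one node.

3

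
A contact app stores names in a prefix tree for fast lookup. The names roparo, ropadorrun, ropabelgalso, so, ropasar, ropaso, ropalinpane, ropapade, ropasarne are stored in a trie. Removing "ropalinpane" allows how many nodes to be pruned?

After clearing the end-marker at "ropalinpane", prune upward until reaching a node still needed by another word.
The suffix "linpane" (7 nodes) is used only by "ropalinpane"; the node for "ropa" still has the child "r", so pruning stops there.
Nodes removed: 7

7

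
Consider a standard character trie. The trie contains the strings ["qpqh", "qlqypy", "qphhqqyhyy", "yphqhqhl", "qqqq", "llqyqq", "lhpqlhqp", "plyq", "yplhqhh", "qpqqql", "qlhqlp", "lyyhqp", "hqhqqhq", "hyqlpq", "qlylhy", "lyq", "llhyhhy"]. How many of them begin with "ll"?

Filter for entries beginning with "ll":
Matches: "llhyhhy", "llqyqq"
Count: 2

2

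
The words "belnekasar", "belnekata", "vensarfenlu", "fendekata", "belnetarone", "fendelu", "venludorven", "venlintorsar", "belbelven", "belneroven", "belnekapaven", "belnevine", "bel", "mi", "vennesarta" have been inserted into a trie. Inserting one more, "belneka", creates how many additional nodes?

"belneka" is already a full path in the trie; only an end-marker is added.
No new nodes are needed: 0.

0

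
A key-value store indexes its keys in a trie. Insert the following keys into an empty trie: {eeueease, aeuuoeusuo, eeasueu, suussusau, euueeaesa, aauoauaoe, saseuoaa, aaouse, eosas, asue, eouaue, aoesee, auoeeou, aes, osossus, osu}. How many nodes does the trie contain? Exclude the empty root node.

90

Insert word by word; a character creates a node only if that edge doesn't already exist:
  "eeueease" → 8 new (e, e, u, e, e, a, s, e)
  "aeuuoeusuo" → 10 new (a, e, u, u, o, e, u, s, u, o)
  "eeasueu" → prefix "ee" already present; 5 new (a, s, u, e, u)
  "suussusau" → 9 new (s, u, u, s, s, u, s, a, u)
  "euueeaesa" → prefix "e" already present; 8 new (u, u, e, e, a, e, s, a)
  "aauoauaoe" → prefix "a" already present; 8 new (a, u, o, a, u, a, o, e)
  "saseuoaa" → prefix "s" already present; 7 new (a, s, e, u, o, a, a)
  "aaouse" → prefix "aa" already present; 4 new (o, u, s, e)
  "eosas" → prefix "e" already present; 4 new (o, s, a, s)
  "asue" → prefix "a" already present; 3 new (s, u, e)
  "eouaue" → prefix "eo" already present; 4 new (u, a, u, e)
  "aoesee" → prefix "a" already present; 5 new (o, e, s, e, e)
  "auoeeou" → prefix "a" already present; 6 new (u, o, e, e, o, u)
  "aes" → prefix "ae" already present; 1 new (s)
  "osossus" → 7 new (o, s, o, s, s, u, s)
  "osu" → prefix "os" already present; 1 new (u)
Total nodes = 8 + 10 + 5 + 9 + 8 + 8 + 7 + 4 + 4 + 3 + 4 + 5 + 6 + 1 + 7 + 1 = 90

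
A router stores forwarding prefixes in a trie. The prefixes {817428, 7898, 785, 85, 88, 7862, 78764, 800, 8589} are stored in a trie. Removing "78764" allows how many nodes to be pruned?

3

A node on "78764"'s path can go only if nothing else ends at it or branches off below it.
The suffix "764" (3 nodes) is used only by "78764"; the node for "78" still has the child "9", so pruning stops there.
Nodes removed: 3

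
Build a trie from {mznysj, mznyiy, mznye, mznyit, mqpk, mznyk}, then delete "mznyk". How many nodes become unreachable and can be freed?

1

A node on "mznyk"'s path can go only if nothing else ends at it or branches off below it.
The suffix "k" (1 node) is used only by "mznyk"; the node for "mzny" still has the child "s", so pruning stops there.
Nodes removed: 1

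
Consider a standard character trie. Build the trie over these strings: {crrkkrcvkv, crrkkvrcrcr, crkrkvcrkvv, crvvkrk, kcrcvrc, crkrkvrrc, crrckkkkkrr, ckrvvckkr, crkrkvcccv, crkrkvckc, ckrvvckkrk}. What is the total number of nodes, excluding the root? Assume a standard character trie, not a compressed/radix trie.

Insert word by word; a character creates a node only if that edge doesn't already exist:
  "crrkkrcvkv" → 10 new (c, r, r, k, k, r, c, v, k, v)
  "crrkkvrcrcr" → prefix "crrkk" already present; 6 new (v, r, c, r, c, r)
  "crkrkvcrkvv" → prefix "cr" already present; 9 new (k, r, k, v, c, r, k, v, v)
  "crvvkrk" → prefix "cr" already present; 5 new (v, v, k, r, k)
  "kcrcvrc" → 7 new (k, c, r, c, v, r, c)
  "crkrkvrrc" → prefix "crkrkv" already present; 3 new (r, r, c)
  "crrckkkkkrr" → prefix "crr" already present; 8 new (c, k, k, k, k, k, r, r)
  "ckrvvckkr" → prefix "c" already present; 8 new (k, r, v, v, c, k, k, r)
  "crkrkvcccv" → prefix "crkrkvc" already present; 3 new (c, c, v)
  "crkrkvckc" → prefix "crkrkvc" already present; 2 new (k, c)
  "ckrvvckkrk" → prefix "ckrvvckkr" already present; 1 new (k)
Total nodes = 10 + 6 + 9 + 5 + 7 + 3 + 8 + 8 + 3 + 2 + 1 = 62

62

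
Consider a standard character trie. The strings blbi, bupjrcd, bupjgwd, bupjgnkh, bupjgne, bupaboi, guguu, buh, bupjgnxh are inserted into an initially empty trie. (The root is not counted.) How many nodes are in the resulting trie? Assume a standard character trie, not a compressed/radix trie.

Trie structure (* marks end of a word):
(root)
├─ b
│  ├─ l
│  │  └─ b
│  │     └─ i *
│  └─ u
│     ├─ h *
│     └─ p
│        ├─ a
│        │  └─ b
│        │     └─ o
│        │        └─ i *
│        └─ j
│           ├─ g
│           │  ├─ n
│           │  │  ├─ e *
│           │  │  ├─ k
│           │  │  │  └─ h *
│           │  │  └─ x
│           │  │     └─ h *
│           │  └─ w
│           │     └─ d *
│           └─ r
│              └─ c
│                 └─ d *
└─ g
   └─ u
      └─ g
         └─ u
            └─ u *
Counting every labelled node above: 29.

29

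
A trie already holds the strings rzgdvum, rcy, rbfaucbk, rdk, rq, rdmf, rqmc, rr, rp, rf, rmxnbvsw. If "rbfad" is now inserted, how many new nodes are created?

1

Walking "rbfad" from the root, the first 4 characters ("rbfa") follow existing edges; "d" is the first miss.
So 5 − 4 = 1 new nodes.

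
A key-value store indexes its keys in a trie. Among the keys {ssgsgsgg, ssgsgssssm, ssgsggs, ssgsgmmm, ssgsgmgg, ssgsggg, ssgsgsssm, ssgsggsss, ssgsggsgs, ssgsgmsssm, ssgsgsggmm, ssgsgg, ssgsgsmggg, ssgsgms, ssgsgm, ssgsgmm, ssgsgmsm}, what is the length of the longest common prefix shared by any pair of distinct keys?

Equivalently: take the maximum, over all pairs, of their longest common prefix length.
"ssgsgsgg" and "ssgsgsggmm" agree on "ssgsgsgg" (8 characters) before diverging; nothing deeper is shared.
Longest shared-prefix length: 8

8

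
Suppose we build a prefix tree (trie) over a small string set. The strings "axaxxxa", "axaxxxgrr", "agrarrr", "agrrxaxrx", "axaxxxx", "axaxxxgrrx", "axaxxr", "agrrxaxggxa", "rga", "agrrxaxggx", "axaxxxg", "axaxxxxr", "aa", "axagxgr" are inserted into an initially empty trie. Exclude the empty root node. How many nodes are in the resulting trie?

38

For each word, the new-node count is its length minus the longest prefix already in the trie:
  "axaxxxa" → 7 new (a, x, a, x, x, x, a)
  "axaxxxgrr" → prefix "axaxxx" already present; 3 new (g, r, r)
  "agrarrr" → prefix "a" already present; 6 new (g, r, a, r, r, r)
  "agrrxaxrx" → prefix "agr" already present; 6 new (r, x, a, x, r, x)
  "axaxxxx" → prefix "axaxxx" already present; 1 new (x)
  "axaxxxgrrx" → prefix "axaxxxgrr" already present; 1 new (x)
  "axaxxr" → prefix "axaxx" already present; 1 new (r)
  "agrrxaxggxa" → prefix "agrrxax" already present; 4 new (g, g, x, a)
  "rga" → 3 new (r, g, a)
  "agrrxaxggx" → prefix "agrrxaxggx" already present; 0 new (none)
  "axaxxxg" → prefix "axaxxxg" already present; 0 new (none)
  "axaxxxxr" → prefix "axaxxxx" already present; 1 new (r)
  "aa" → prefix "a" already present; 1 new (a)
  "axagxgr" → prefix "axa" already present; 4 new (g, x, g, r)
Total nodes = 7 + 3 + 6 + 6 + 1 + 1 + 1 + 4 + 3 + 0 + 0 + 1 + 1 + 4 = 38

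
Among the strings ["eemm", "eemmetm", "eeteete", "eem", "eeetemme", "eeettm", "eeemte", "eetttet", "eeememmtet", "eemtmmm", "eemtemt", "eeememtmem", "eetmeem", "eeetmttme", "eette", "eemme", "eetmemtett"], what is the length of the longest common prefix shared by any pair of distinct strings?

Look for the deepest trie node that still has at least two words in its subtree.
"eeememmtet" and "eeememtmem" agree on "eeemem" (6 characters) before diverging; nothing deeper is shared.
Longest shared-prefix length: 6

6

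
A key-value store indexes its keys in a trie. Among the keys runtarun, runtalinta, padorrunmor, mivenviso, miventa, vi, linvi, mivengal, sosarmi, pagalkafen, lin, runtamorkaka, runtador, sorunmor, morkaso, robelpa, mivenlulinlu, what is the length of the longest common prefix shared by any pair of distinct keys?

5

Look for the deepest trie node that still has at least two words in its subtree.
"mivengal" and "mivenlulinlu" agree on "miven" (5 characters) before diverging; nothing deeper is shared.
Longest shared-prefix length: 5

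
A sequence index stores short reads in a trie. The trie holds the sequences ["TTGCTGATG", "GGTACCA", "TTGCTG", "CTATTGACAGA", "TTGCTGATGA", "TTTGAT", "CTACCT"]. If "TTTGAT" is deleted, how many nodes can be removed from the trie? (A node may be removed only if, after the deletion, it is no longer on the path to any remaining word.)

After clearing the end-marker at "TTTGAT", prune upward until reaching a node still needed by another word.
The suffix "TGAT" (4 nodes) is used only by "TTTGAT"; the node for "TT" still has the child "G", so pruning stops there.
Nodes removed: 4

4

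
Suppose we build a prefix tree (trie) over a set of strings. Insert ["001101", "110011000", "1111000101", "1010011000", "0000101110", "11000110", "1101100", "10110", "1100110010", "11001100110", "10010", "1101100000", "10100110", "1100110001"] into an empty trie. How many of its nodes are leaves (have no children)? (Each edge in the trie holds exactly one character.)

11

A leaf is a node with no children — equivalently, the end of a word that is not a proper prefix of any other stored word.
Those words: "0000101110", "001101", "10010", "1010011000", "10110", "11000110", "1100110001", "1100110010", "11001100110", "1101100000", "1111000101"
Leaf count: 11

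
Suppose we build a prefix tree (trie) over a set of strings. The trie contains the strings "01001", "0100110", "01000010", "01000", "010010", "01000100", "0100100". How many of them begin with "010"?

7

Traverse to the node for "010", then collect every word in that subtree.
Matches: "01000", "01000010", "01000100", "01001", "010010", "0100100", "0100110"
Count: 7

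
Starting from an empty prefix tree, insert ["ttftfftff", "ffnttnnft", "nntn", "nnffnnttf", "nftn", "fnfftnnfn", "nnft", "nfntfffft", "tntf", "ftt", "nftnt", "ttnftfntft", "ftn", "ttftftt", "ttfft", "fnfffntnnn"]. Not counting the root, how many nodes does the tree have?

Count nodes per top-level branch (shared prefixes stored once):
  'f'-branch (ffnttnnft, fnfffntnnn, fnfftnnfn, ftn, ftt): 26 nodes
  'n'-branch (nfntfffft, nftn, nftnt, nnffnnttf, nnft, nntn): 23 nodes
  't'-branch (tntf, ttfft, ttftfftff, ttftftt, ttnftfntft): 24 nodes
Sum: 73

73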